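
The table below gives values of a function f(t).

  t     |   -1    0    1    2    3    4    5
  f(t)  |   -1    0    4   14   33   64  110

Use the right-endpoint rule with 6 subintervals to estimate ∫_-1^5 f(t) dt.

Δt = 1.
Sum = 1·[0 + 4 + 14 + 33 + 64 + 110] = 225.

225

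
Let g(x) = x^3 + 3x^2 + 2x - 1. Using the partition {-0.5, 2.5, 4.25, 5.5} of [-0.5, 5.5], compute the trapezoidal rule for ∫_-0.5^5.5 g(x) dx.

463.7109375

Subinterval widths: 3, 1.75, 1.25.
g(-0.5) = -1.375, g(2.5) = 38.375, g(4.25) = 138.453125, g(5.5) = 267.125.
On each subinterval the trapezoid contributes (Δx_i/2)·[g(x_{i-1}) + g(x_i)].
Sum = 463.7109375.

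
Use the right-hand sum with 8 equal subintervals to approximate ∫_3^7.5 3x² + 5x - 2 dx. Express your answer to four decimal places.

Δx = (7.5 − 3)/8 = 0.5625.
Right endpoints: 3.5625, 4.125, 4.6875, 5.25, 5.8125, 6.375, 6.9375, 7.5.
f(3.5625) = 53.88671875, f(4.125) = 69.671875, f(4.6875) = 87.35546875, f(5.25) = 106.9375, f(5.8125) = 128.41796875, f(6.375) = 151.796875, f(6.9375) = 177.07421875, f(7.5) = 204.25.
Sum = Δx · [f(3.5625) + f(4.125) + f(4.6875) + ...].
Sum ≈ 550.9072.

550.9072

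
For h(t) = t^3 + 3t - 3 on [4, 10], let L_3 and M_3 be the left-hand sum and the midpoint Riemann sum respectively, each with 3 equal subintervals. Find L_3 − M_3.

-828

L_3 = 1674.
M_3 = 2502.
L_3 − M_3 = -828.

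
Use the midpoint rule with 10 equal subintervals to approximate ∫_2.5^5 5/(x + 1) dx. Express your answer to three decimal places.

2.694

Δx = (5 − 2.5)/10 = 0.25.
Midpoints: 2.625, 2.875, 3.125, 3.375, 3.625, 3.875, 4.125, 4.375, 4.625, 4.875.
f(2.625) = 40/29, f(2.875) = 40/31, f(3.125) = 40/33, f(3.375) = 8/7, f(3.625) = 40/37, f(3.875) = 40/39, f(4.125) = 40/41, f(4.375) = 40/43, f(4.625) = 8/9, f(4.875) = 40/47.
Sum = Δx · [f(2.625) + f(2.875) + f(3.125) + ...].
Sum ≈ 2.694.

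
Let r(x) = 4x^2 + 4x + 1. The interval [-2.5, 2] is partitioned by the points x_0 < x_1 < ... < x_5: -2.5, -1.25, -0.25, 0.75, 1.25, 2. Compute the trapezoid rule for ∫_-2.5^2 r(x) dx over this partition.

Subinterval widths: 1.25, 1, 1, 0.5, 0.75.
r(-2.5) = 16, r(-1.25) = 2.25, r(-0.25) = 0.25, r(0.75) = 6.25, r(1.25) = 12.25, r(2) = 25.
On each subinterval the trapezoid contributes (Δx_i/2)·[r(x_{i-1}) + r(x_i)].
Sum = 34.5.

34.5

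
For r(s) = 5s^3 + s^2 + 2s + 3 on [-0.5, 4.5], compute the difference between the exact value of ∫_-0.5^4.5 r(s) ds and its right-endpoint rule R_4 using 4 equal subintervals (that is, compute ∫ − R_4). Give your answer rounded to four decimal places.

-344.2708

Exact integral: ∫_-0.5^4.5 r(s) ds ≈ 577.916667.
R_4 = 922.1875.
Error ≈ 577.916667 − 922.1875 ≈ -344.2708.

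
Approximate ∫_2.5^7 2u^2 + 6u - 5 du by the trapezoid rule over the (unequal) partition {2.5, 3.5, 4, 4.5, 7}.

Subinterval widths: 1, 0.5, 0.5, 2.5.
f(2.5) = 22.5, f(3.5) = 40.5, f(4) = 51, f(4.5) = 62.5, f(7) = 135.
On each subinterval the trapezoid contributes (Δu_i/2)·[f(u_{i-1}) + f(u_i)].
Sum = 329.625.

329.625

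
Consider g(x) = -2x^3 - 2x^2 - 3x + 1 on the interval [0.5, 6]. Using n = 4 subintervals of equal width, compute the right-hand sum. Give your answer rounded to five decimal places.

Δx = (6 − 0.5)/4 = 1.375.
Right endpoints: 1.875, 3.25, 4.625, 6.
g(1.875) = -24.83984375, g(3.25) = -98.53125, g(4.625) = -253.51953125, g(6) = -521.
Sum = Δx · [g(1.875) + g(3.25) + g(4.625) + g(6)].
Sum ≈ -1234.59961.

-1234.59961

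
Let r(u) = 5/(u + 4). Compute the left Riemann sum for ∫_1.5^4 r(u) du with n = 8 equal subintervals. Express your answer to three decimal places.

1.919

Δu = (4 − 1.5)/8 = 0.3125.
Left endpoints: 1.5, 1.8125, 2.125, 2.4375, 2.75, 3.0625, 3.375, 3.6875.
r(1.5) = 10/11, r(1.8125) = 80/93, r(2.125) = 40/49, r(2.4375) = 80/103, r(2.75) = 20/27, r(3.0625) = 80/113, r(3.375) = 40/59, r(3.6875) = 80/123.
Sum = Δu · [r(1.5) + r(1.8125) + r(2.125) + ...].
Sum ≈ 1.919.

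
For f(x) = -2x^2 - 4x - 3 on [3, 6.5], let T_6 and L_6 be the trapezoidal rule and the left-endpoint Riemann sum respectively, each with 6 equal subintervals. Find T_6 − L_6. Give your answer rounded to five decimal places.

T_6 ≈ -242.4803241.
L_6 ≈ -219.0011574.
T_6 − L_6 ≈ -23.47917.

-23.47917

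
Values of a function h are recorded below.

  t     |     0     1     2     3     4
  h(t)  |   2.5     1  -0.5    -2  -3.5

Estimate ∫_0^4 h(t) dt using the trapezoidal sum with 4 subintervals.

-2

Δt = 1.
T_4 = (1/2)·[2.5 + 2·1 + 2·(-0.5) + 2·(-2) + (-3.5)] = -2.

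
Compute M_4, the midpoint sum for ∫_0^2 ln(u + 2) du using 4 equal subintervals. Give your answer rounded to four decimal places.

Δu = (2 − 0)/4 = 0.5.
Midpoints: 0.25, 0.75, 1.25, 1.75.
f(0.25) ≈ 0.8109, f(0.75) ≈ 1.0116, f(1.25) ≈ 1.1787, f(1.75) ≈ 1.3218.
Sum = Δu · [f(0.25) + f(0.75) + f(1.25) + f(1.75)].
Sum ≈ 2.1615.

2.1615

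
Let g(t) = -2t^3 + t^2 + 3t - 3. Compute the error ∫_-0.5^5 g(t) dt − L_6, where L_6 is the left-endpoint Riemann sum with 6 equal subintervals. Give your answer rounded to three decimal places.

Exact integral: ∫_-0.5^5 g(t) dt ≈ -250.13542.
L_6 ≈ -163.97193.
Error ≈ -250.13542 − (-163.97193) ≈ -86.163.

-86.163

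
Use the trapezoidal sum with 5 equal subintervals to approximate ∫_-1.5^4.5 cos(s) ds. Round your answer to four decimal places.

Δs = (4.5 − (-1.5))/5 = 1.2.
f(-1.5) ≈ 0.0707, f(-0.3) ≈ 0.9553, f(0.9) ≈ 0.6216, f(2.1) ≈ -0.5048, f(3.3) ≈ -0.9875, f(4.5) ≈ -0.2108.
T_5 = (Δs/2)·[f(s_0) + 2f(s_1) + ... + 2f(s_{4}) + f(s_5)].
Sum ≈ 0.0175.

0.0175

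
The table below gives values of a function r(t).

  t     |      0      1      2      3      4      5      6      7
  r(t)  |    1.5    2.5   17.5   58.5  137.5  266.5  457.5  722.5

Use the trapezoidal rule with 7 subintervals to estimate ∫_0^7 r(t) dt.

Δt = 1.
T_7 = (1/2)·[1.5 + 2·2.5 + 2·17.5 + 2·58.5 + 2·137.5 + 2·266.5 + 2·457.5 + 722.5] = 1302.

1302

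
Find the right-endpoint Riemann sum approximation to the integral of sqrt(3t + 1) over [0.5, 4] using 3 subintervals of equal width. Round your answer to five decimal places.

Δt = (4 − 0.5)/3 = 7/6.
Right endpoints: 5/3, 17/6, 4.
f(5/3) ≈ 2.44949, f(17/6) ≈ 3.08221, f(4) ≈ 3.60555.
Sum = Δt · [f(5/3) + f(17/6) + f(4)].
Sum ≈ 10.66012.

10.66012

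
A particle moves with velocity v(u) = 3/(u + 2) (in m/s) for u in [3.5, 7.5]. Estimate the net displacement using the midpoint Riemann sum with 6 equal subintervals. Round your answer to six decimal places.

Δu = (7.5 − 3.5)/6 = 2/3.
Midpoints: 23/6, 4.5, 31/6, 35/6, 6.5, 43/6.
v(23/6) = 18/35, v(4.5) = 6/13, v(31/6) = 18/43, v(35/6) = 18/47, v(6.5) = 6/17, v(43/6) = 18/55.
Sum = Δu · [v(23/6) + v(4.5) + v(31/6) + ...].
Sum ≈ 1.638414.

1.638414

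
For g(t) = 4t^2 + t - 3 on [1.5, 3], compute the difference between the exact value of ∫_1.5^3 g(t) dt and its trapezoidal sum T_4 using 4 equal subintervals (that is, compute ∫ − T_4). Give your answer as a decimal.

-0.140625

Exact integral: ∫_1.5^3 g(t) dt = 30.375.
T_4 = 30.515625.
Error = 30.375 − 30.515625 = -0.140625.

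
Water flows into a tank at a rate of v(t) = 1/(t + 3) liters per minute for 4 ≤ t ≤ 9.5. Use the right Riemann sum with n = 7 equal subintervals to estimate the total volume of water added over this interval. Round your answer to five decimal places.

0.55584

Δt = (9.5 − 4)/7 = 11/14.
Right endpoints: 67/14, 39/7, 89/14, 50/7, 111/14, 61/7, 9.5.
v(67/14) = 14/109, v(39/7) = 7/60, v(89/14) = 14/131, v(50/7) = 7/71, v(111/14) = 14/153, v(61/7) = 7/82, v(9.5) = 0.08.
Sum = Δt · [v(67/14) + v(39/7) + v(89/14) + ...].
Sum ≈ 0.55584.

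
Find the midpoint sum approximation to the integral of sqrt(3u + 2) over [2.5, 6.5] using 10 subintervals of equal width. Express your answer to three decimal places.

15.648

Δu = (6.5 − 2.5)/10 = 0.4.
Midpoints: 2.7, 3.1, 3.5, 3.9, 4.3, 4.7, 5.1, 5.5, 5.9, 6.3.
f(2.7) ≈ 3.178, f(3.1) ≈ 3.362, f(3.5) ≈ 3.536, f(3.9) ≈ 3.701, f(4.3) ≈ 3.860, f(4.7) ≈ 4.012, f(5.1) ≈ 4.159, f(5.5) ≈ 4.301, f(5.9) ≈ 4.438, f(6.3) ≈ 4.572.
Sum = Δu · [f(2.7) + f(3.1) + f(3.5) + ...].
Sum ≈ 15.648.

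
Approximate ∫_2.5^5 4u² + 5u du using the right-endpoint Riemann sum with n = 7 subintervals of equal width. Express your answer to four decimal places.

208.5459

Δu = (5 − 2.5)/7 = 5/14.
Right endpoints: 20/7, 45/14, 25/7, 55/14, 30/7, 65/14, 5.
f(20/7) = 2300/49, f(45/14) = 5625/98, f(25/7) = 3375/49, f(55/14) = 7975/98, f(30/7) = 4650/49, f(65/14) = 10725/98, f(5) = 125.
Sum = Δu · [f(20/7) + f(45/14) + f(25/7) + ...].
Sum ≈ 208.5459.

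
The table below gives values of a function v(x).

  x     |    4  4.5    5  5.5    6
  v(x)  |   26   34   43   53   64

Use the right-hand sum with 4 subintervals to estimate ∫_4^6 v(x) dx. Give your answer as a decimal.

97

Δx = 0.5.
Sum = 0.5·[34 + 43 + 53 + 64] = 97.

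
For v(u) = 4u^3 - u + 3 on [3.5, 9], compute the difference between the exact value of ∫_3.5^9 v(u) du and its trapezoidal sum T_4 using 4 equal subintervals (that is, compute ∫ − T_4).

-129.98046875

Exact integral: ∫_3.5^9 v(u) du = 6393.0625.
T_4 = 6523.04296875.
Error = 6393.0625 − 6523.04296875 = -129.98046875.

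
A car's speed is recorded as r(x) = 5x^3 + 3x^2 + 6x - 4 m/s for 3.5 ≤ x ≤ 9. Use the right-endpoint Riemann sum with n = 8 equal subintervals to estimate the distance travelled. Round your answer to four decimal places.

10187.4851

Δx = (9 − 3.5)/8 = 0.6875.
Right endpoints: 4.1875, 4.875, 5.5625, 6.25, 6.9375, 7.625, 8.3125, 9.
r(4.1875) = 1805815/4096, r(4.875) = 346027/512, r(5.5625) = 4025373/4096, r(6.25) = 1371.390625, r(6.9375) = 7583675/4096, r(7.625) = 1245585/512, r(8.3125) = 12800161/4096, r(9) = 3938.
Sum = Δx · [r(4.1875) + r(4.875) + r(5.5625) + ...].
Sum ≈ 10187.4851.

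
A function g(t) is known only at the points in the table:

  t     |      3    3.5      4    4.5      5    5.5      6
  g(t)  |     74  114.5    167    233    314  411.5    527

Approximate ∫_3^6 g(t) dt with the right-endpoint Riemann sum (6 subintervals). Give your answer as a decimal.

883.5

Δt = 0.5.
Sum = 0.5·[114.5 + 167 + 233 + 314 + 411.5 + 527] = 883.5.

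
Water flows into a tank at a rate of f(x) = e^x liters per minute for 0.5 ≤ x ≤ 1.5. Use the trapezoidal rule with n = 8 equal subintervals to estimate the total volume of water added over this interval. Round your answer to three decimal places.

2.837

Δx = (1.5 − 0.5)/8 = 0.125.
f(0.5) ≈ 1.649, f(0.625) ≈ 1.868, f(0.75) ≈ 2.117, f(0.875) ≈ 2.399, f(1) ≈ 2.718, f(1.125) ≈ 3.080, f(1.25) ≈ 3.490, f(1.375) ≈ 3.955, f(1.5) ≈ 4.482.
T_8 = (Δx/2)·[f(x_0) + 2f(x_1) + ... + 2f(x_{7}) + f(x_8)].
Sum ≈ 2.837.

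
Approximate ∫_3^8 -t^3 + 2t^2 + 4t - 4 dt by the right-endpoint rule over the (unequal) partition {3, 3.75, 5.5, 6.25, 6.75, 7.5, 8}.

Subinterval widths: 0.75, 1.75, 0.75, 0.5, 0.75, 0.5.
Right endpoints: 3.75, 5.5, 6.25, 6.75, 7.5, 8.
f(3.75) = -13.609375, f(5.5) = -87.875, f(6.25) = -145.015625, f(6.75) = -193.421875, f(7.5) = -283.375, f(8) = -356.
Sum = Σ Δt_i · f(t_i).
Sum = -759.9921875.

-759.9921875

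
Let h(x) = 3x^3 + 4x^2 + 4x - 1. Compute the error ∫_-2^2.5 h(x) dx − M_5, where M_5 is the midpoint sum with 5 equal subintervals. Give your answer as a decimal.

Exact integral: ∫_-2^2.5 h(x) dx = 48.796875.
M_5 = 46.8984375.
Error = 48.796875 − 46.8984375 = 1.8984375.

1.8984375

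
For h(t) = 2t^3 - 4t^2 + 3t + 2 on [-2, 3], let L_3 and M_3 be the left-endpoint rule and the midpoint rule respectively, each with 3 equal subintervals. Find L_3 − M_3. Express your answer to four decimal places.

L_3 ≈ -53.148148.
M_3 ≈ 4.490741.
L_3 − M_3 ≈ -57.6389.

-57.6389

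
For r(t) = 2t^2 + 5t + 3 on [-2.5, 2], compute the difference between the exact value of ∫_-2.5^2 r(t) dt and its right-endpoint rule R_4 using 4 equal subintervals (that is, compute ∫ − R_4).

-12.0234375

Exact integral: ∫_-2.5^2 r(t) dt = 23.625.
R_4 = 35.6484375.
Error = 23.625 − 35.6484375 = -12.0234375.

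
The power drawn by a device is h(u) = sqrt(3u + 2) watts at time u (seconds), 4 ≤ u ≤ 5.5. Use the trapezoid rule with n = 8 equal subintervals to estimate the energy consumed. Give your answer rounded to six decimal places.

Δu = (5.5 − 4)/8 = 0.1875.
h(4) ≈ 3.741657, h(4.1875) ≈ 3.816084, h(4.375) ≈ 3.889087, h(4.5625) ≈ 3.960745, h(4.75) ≈ 4.031129, h(4.9375) ≈ 4.100305, h(5.125) ≈ 4.168333, h(5.3125) ≈ 4.235269, h(5.5) ≈ 4.301163.
T_8 = (Δu/2)·[h(u_0) + 2h(u_1) + ... + 2h(u_{7}) + h(u_8)].
Sum ≈ 6.041693.

6.041693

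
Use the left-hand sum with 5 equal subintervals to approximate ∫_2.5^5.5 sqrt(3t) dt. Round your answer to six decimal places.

9.927350

Δt = (5.5 − 2.5)/5 = 0.6.
Left endpoints: 2.5, 3.1, 3.7, 4.3, 4.9.
f(2.5) ≈ 2.738613, f(3.1) ≈ 3.049590, f(3.7) ≈ 3.331666, f(4.3) ≈ 3.591657, f(4.9) ≈ 3.834058.
Sum = Δt · [f(2.5) + f(3.1) + f(3.7) + f(4.3) + f(4.9)].
Sum ≈ 9.927350.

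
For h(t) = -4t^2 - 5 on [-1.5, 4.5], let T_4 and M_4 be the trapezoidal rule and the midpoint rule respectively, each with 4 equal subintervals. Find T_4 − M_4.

T_4 = -165.
M_4 = -151.5.
T_4 − M_4 = -13.5.

-13.5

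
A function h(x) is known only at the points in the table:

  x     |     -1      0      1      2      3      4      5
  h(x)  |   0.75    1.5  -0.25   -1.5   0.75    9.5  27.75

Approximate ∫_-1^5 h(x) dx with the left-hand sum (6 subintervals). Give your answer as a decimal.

10.75

Δx = 1.
Sum = 1·[0.75 + 1.5 + (-0.25) + (-1.5) + 0.75 + 9.5] = 10.75.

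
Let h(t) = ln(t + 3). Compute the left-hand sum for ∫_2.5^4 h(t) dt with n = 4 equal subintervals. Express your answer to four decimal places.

2.6996

Δt = (4 − 2.5)/4 = 0.375.
Left endpoints: 2.5, 2.875, 3.25, 3.625.
h(2.5) ≈ 1.7047, h(2.875) ≈ 1.7707, h(3.25) ≈ 1.8326, h(3.625) ≈ 1.8909.
Sum = Δt · [h(2.5) + h(2.875) + h(3.25) + h(3.625)].
Sum ≈ 2.6996.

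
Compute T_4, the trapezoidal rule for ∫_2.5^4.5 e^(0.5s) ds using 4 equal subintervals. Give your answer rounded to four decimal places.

12.0572

Δs = (4.5 − 2.5)/4 = 0.5.
f(2.5) ≈ 3.4903, f(3) ≈ 4.4817, f(3.5) ≈ 5.7546, f(4) ≈ 7.3891, f(4.5) ≈ 9.4877.
T_4 = (Δs/2)·[f(s_0) + 2f(s_1) + 2f(s_2) + 2f(s_3) + f(s_4)].
Sum ≈ 12.0572.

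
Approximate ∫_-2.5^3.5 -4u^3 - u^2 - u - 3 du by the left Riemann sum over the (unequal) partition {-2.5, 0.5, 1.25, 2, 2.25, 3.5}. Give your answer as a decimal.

Subinterval widths: 3, 0.75, 0.75, 0.25, 1.25.
Left endpoints: -2.5, 0.5, 1.25, 2, 2.25.
f(-2.5) = 55.75, f(0.5) = -4.25, f(1.25) = -13.625, f(2) = -41, f(2.25) = -55.875.
Sum = Σ Δu_i · f(u_i).
Sum = 73.75.

73.75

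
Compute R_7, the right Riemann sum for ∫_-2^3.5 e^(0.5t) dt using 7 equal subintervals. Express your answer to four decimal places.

13.0279

Δt = (3.5 − (-2))/7 = 11/14.
Right endpoints: -17/14, -3/7, 5/14, 8/7, 27/14, 19/7, 3.5.
f(-17/14) ≈ 0.5449, f(-3/7) ≈ 0.8071, f(5/14) ≈ 1.1955, f(8/7) ≈ 1.7708, f(27/14) ≈ 2.6229, f(19/7) ≈ 3.8851, f(3.5) ≈ 5.7546.
Sum = Δt · [f(-17/14) + f(-3/7) + f(5/14) + ...].
Sum ≈ 13.0279.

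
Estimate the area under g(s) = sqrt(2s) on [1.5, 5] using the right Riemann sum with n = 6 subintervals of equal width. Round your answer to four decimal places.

Δs = (5 − 1.5)/6 = 7/12.
Right endpoints: 25/12, 8/3, 3.25, 23/6, 53/12, 5.
g(25/12) ≈ 2.0412, g(8/3) ≈ 2.3094, g(3.25) ≈ 2.5495, g(23/6) ≈ 2.7689, g(53/12) ≈ 2.9721, g(5) ≈ 3.1623.
Sum = Δs · [g(25/12) + g(8/3) + g(3.25) + ...].
Sum ≈ 9.2186.

9.2186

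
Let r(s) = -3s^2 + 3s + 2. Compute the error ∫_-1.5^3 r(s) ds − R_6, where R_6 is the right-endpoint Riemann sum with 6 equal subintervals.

3.796875

Exact integral: ∫_-1.5^3 r(s) ds = -11.25.
R_6 = -15.046875.
Error = -11.25 − (-15.046875) = 3.796875.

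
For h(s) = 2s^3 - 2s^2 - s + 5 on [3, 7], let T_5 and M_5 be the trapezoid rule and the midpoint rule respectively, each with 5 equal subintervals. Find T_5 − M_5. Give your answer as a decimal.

T_5 = 961.28.
M_5 = 943.36.
T_5 − M_5 = 17.92.

17.92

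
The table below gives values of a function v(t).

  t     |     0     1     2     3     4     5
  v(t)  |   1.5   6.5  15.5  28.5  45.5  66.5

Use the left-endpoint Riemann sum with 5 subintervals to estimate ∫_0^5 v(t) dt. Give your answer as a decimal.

97.5

Δt = 1.
Sum = 1·[1.5 + 6.5 + 15.5 + 28.5 + 45.5] = 97.5.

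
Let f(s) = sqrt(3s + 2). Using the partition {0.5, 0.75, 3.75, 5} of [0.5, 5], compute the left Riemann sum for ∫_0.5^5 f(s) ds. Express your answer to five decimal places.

Subinterval widths: 0.25, 3, 1.25.
Left endpoints: 0.5, 0.75, 3.75.
f(0.5) ≈ 1.87083, f(0.75) ≈ 2.06155, f(3.75) ≈ 3.64005.
Sum = Σ Δs_i · f(s_i).
Sum ≈ 11.20243.

11.20243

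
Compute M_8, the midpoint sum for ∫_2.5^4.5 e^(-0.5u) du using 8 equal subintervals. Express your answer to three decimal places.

0.362

Δu = (4.5 − 2.5)/8 = 0.25.
Midpoints: 2.625, 2.875, 3.125, 3.375, 3.625, 3.875, 4.125, 4.375.
f(2.625) ≈ 0.269, f(2.875) ≈ 0.238, f(3.125) ≈ 0.210, f(3.375) ≈ 0.185, f(3.625) ≈ 0.163, f(3.875) ≈ 0.144, f(4.125) ≈ 0.127, f(4.375) ≈ 0.112.
Sum = Δu · [f(2.625) + f(2.875) + f(3.125) + ...].
Sum ≈ 0.362.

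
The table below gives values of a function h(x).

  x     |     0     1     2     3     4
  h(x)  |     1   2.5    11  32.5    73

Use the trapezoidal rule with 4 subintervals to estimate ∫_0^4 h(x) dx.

Δx = 1.
T_4 = (1/2)·[1 + 2·2.5 + 2·11 + 2·32.5 + 73] = 83.

83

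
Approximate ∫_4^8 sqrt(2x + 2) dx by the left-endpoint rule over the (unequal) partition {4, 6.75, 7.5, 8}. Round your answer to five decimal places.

Subinterval widths: 2.75, 0.75, 0.5.
Left endpoints: 4, 6.75, 7.5.
f(4) ≈ 3.16228, f(6.75) ≈ 3.93700, f(7.5) ≈ 4.12311.
Sum = Σ Δx_i · f(x_i).
Sum ≈ 13.71057.

13.71057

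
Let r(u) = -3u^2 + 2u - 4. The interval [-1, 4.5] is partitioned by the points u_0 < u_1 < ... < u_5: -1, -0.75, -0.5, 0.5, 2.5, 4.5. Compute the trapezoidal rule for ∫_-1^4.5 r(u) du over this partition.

Subinterval widths: 0.25, 0.25, 1, 2, 2.
r(-1) = -9, r(-0.75) = -7.1875, r(-0.5) = -5.75, r(0.5) = -3.75, r(2.5) = -17.75, r(4.5) = -55.75.
On each subinterval the trapezoid contributes (Δu_i/2)·[r(u_{i-1}) + r(u_i)].
Sum = -103.390625.

-103.390625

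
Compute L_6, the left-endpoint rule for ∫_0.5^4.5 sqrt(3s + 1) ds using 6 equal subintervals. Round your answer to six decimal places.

Δs = (4.5 − 0.5)/6 = 2/3.
Left endpoints: 0.5, 7/6, 11/6, 2.5, 19/6, 23/6.
f(0.5) ≈ 1.581139, f(7/6) ≈ 2.121320, f(11/6) ≈ 2.549510, f(2.5) ≈ 2.915476, f(19/6) ≈ 3.240370, f(23/6) ≈ 3.535534.
Sum = Δs · [f(0.5) + f(7/6) + f(11/6) + ...].
Sum ≈ 10.628899.

10.628899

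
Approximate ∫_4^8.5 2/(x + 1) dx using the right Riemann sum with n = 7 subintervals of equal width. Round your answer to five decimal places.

Δx = (8.5 − 4)/7 = 9/14.
Right endpoints: 65/14, 37/7, 83/14, 46/7, 101/14, 55/7, 8.5.
f(65/14) = 28/79, f(37/7) = 7/22, f(83/14) = 28/97, f(46/7) = 14/53, f(101/14) = 28/115, f(55/7) = 7/31, f(8.5) = 4/19.
Sum = Δx · [f(65/14) + f(37/7) + f(83/14) + ...].
Sum ≈ 1.22479.

1.22479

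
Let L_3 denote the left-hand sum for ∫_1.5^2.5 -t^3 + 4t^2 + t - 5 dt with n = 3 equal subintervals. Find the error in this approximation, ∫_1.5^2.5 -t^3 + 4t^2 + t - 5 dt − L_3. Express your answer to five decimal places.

0.82870

Exact integral: ∫_1.5^2.5 f(t) dt ≈ 4.8333333.
L_3 ≈ 4.0046296.
Error ≈ 4.8333333 − 4.0046296 ≈ 0.82870.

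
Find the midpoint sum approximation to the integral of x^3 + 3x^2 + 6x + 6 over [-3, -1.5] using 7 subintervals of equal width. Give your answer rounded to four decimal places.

Δx = (-1.5 − (-3))/7 = 3/14.
Midpoints: -81/28, -75/28, -69/28, -2.25, -57/28, -51/28, -45/28.
f(-81/28) = -229629/21952, f(-75/28) = -170463/21952, f(-69/28) = -121449/21952, f(-2.25) = -3.703125, f(-57/28) = -48693/21952, f(-51/28) = -22359/21952, f(-45/28) = -993/21952.
Sum = Δx · [f(-81/28) + f(-75/28) + f(-69/28) + ...].
Sum ≈ -6.5879.

-6.5879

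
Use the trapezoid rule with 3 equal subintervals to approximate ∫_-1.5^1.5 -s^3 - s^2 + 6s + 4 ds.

9.25

Δs = (1.5 − (-1.5))/3 = 1.
f(-1.5) = -3.875, f(-0.5) = 0.875, f(0.5) = 6.625, f(1.5) = 7.375.
T_3 = (Δs/2)·[f(s_0) + 2f(s_1) + 2f(s_2) + f(s_3)].
Sum = 9.25.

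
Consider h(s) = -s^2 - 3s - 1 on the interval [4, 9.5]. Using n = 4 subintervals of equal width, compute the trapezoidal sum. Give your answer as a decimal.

-383.06640625

Δs = (9.5 − 4)/4 = 1.375.
h(4) = -29, h(5.375) = -46.015625, h(6.75) = -66.8125, h(8.125) = -91.390625, h(9.5) = -119.75.
T_4 = (Δs/2)·[h(s_0) + 2h(s_1) + 2h(s_2) + 2h(s_3) + h(s_4)].
Sum = -383.06640625.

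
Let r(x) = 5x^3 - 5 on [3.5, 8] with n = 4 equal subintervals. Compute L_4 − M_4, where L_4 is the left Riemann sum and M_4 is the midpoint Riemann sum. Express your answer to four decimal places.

L_4 ≈ 3672.377930.
M_4 ≈ 4868.986816.
L_4 − M_4 ≈ -1196.6089.

-1196.6089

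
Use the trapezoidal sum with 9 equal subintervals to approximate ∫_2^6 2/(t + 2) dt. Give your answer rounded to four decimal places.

1.3878

Δt = (6 − 2)/9 = 4/9.
f(2) = 0.5, f(22/9) = 0.45, f(26/9) = 9/22, f(10/3) = 0.375, f(34/9) = 9/26, f(38/9) = 9/28, f(14/3) = 0.3, f(46/9) = 0.28125, f(50/9) = 9/34, f(6) = 0.25.
T_9 = (Δt/2)·[f(t_0) + 2f(t_1) + ... + 2f(t_{8}) + f(t_9)].
Sum ≈ 1.3878.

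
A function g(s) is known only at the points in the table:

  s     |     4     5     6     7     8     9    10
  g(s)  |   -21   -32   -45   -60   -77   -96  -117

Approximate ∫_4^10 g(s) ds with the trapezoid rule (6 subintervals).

Δs = 1.
T_6 = (1/2)·[(-21) + 2·(-32) + 2·(-45) + 2·(-60) + 2·(-77) + 2·(-96) + (-117)] = -379.

-379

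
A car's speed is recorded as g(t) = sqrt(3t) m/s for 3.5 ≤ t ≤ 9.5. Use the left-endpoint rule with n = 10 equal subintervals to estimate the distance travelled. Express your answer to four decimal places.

Δt = (9.5 − 3.5)/10 = 0.6.
Left endpoints: 3.5, 4.1, 4.7, 5.3, 5.9, 6.5, 7.1, 7.7, 8.3, 8.9.
g(3.5) ≈ 3.2404, g(4.1) ≈ 3.5071, g(4.7) ≈ 3.7550, g(5.3) ≈ 3.9875, g(5.9) ≈ 4.2071, g(6.5) ≈ 4.4159, g(7.1) ≈ 4.6152, g(7.7) ≈ 4.8062, g(8.3) ≈ 4.9900, g(8.9) ≈ 5.1672.
Sum = Δt · [g(3.5) + g(4.1) + g(4.7) + ...].
Sum ≈ 25.6150.

25.6150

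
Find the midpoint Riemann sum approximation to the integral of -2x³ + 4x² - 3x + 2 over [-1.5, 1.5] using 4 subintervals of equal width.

14.4375

Δx = (1.5 − (-1.5))/4 = 0.75.
Midpoints: -1.125, -0.375, 0.375, 1.125.
f(-1.125) = 13.28515625, f(-0.375) = 3.79296875, f(0.375) = 1.33203125, f(1.125) = 0.83984375.
Sum = Δx · [f(-1.125) + f(-0.375) + f(0.375) + f(1.125)].
Sum = 14.4375.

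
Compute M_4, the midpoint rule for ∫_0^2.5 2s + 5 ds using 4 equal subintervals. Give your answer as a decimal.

18.75

Δs = (2.5 − 0)/4 = 0.625.
Midpoints: 0.3125, 0.9375, 1.5625, 2.1875.
f(0.3125) = 5.625, f(0.9375) = 6.875, f(1.5625) = 8.125, f(2.1875) = 9.375.
Sum = Δs · [f(0.3125) + f(0.9375) + f(1.5625) + f(2.1875)].
Sum = 18.75.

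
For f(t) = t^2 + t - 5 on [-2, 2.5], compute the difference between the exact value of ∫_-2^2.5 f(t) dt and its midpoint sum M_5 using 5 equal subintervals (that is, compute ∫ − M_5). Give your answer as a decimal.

Exact integral: ∫_-2^2.5 f(t) dt = -13.5.
M_5 = -13.80375.
Error = -13.5 − (-13.80375) = 0.30375.

0.30375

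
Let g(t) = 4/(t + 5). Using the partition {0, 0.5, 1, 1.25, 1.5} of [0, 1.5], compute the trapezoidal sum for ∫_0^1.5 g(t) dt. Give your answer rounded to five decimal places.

Subinterval widths: 0.5, 0.5, 0.25, 0.25.
g(0) = 0.8, g(0.5) = 8/11, g(1) = 2/3, g(1.25) = 0.64, g(1.5) = 8/13.
On each subinterval the trapezoid contributes (Δt_i/2)·[g(t_{i-1}) + g(t_i)].
Sum ≈ 1.05056.

1.05056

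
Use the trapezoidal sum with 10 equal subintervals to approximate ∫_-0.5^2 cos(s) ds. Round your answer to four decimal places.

1.3815

Δs = (2 − (-0.5))/10 = 0.25.
f(-0.5) ≈ 0.8776, f(-0.25) ≈ 0.9689, f(0) ≈ 1.0000, f(0.25) ≈ 0.9689, f(0.5) ≈ 0.8776, f(0.75) ≈ 0.7317, f(1) ≈ 0.5403, f(1.25) ≈ 0.3153, f(1.5) ≈ 0.0707, f(1.75) ≈ -0.1782, f(2) ≈ -0.4161.
T_10 = (Δs/2)·[f(s_0) + 2f(s_1) + ... + 2f(s_{9}) + f(s_10)].
Sum ≈ 1.3815.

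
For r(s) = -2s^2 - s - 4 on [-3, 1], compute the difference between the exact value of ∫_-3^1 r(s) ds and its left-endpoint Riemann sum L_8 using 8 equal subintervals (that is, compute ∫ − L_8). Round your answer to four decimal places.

Exact integral: ∫_-3^1 r(s) ds ≈ -30.666667.
L_8 = -34.
Error ≈ -30.666667 − (-34) ≈ 3.3333.

3.3333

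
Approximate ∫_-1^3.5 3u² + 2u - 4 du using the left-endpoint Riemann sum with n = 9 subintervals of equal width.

Δu = (3.5 − (-1))/9 = 0.5.
Left endpoints: -1, -0.5, 0, 0.5, 1, 1.5, 2, 2.5, 3.
f(-1) = -3, f(-0.5) = -4.25, f(0) = -4, f(0.5) = -2.25, f(1) = 1, f(1.5) = 5.75, f(2) = 12, f(2.5) = 19.75, f(3) = 29.
Sum = Δu · [f(-1) + f(-0.5) + f(0) + ...].
Sum = 27.

27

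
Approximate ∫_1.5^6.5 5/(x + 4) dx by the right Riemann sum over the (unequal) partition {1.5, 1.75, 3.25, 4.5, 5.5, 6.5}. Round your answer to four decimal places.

2.9897

Subinterval widths: 0.25, 1.5, 1.25, 1, 1.
Right endpoints: 1.75, 3.25, 4.5, 5.5, 6.5.
f(1.75) = 20/23, f(3.25) = 20/29, f(4.5) = 10/17, f(5.5) = 10/19, f(6.5) = 10/21.
Sum = Σ Δx_i · f(x_i).
Sum ≈ 2.9897.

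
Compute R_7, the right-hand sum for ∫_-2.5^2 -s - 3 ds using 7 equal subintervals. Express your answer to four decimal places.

Δs = (2 − (-2.5))/7 = 9/14.
Right endpoints: -13/7, -17/14, -4/7, 1/14, 5/7, 19/14, 2.
f(-13/7) = -8/7, f(-17/14) = -25/14, f(-4/7) = -17/7, f(1/14) = -43/14, f(5/7) = -26/7, f(19/14) = -61/14, f(2) = -5.
Sum = Δs · [f(-13/7) + f(-17/14) + f(-4/7) + ...].
Sum ≈ -13.8214.

-13.8214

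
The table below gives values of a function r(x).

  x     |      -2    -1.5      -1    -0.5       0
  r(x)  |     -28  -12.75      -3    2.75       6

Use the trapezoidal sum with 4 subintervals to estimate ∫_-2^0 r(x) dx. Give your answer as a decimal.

-12

Δx = 0.5.
T_4 = (0.5/2)·[(-28) + 2·(-12.75) + 2·(-3) + 2·2.75 + 6] = -12.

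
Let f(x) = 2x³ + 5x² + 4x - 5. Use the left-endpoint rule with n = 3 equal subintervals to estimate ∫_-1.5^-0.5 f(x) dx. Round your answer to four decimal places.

Δx = (-0.5 − (-1.5))/3 = 1/3.
Left endpoints: -1.5, -7/6, -5/6.
f(-1.5) = -6.5, f(-7/6) = -163/27, f(-5/6) = -325/54.
Sum = Δx · [f(-1.5) + f(-7/6) + f(-5/6)].
Sum ≈ -6.1852.

-6.1852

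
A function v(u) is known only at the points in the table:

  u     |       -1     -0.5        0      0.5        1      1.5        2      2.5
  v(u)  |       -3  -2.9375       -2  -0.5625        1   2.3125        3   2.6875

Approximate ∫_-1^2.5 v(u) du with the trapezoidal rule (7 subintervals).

0.328125

Δu = 0.5.
T_7 = (0.5/2)·[(-3) + 2·(-2.9375) + 2·(-2) + 2·(-0.5625) + 2·1 + 2·2.3125 + 2·3 + 2.6875] = 0.328125.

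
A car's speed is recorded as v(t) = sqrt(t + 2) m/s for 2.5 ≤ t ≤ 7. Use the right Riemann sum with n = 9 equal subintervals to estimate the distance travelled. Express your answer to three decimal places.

11.854

Δt = (7 − 2.5)/9 = 0.5.
Right endpoints: 3, 3.5, 4, 4.5, 5, 5.5, 6, 6.5, 7.
v(3) ≈ 2.236, v(3.5) ≈ 2.345, v(4) ≈ 2.449, v(4.5) ≈ 2.550, v(5) ≈ 2.646, v(5.5) ≈ 2.739, v(6) ≈ 2.828, v(6.5) ≈ 2.915, v(7) ≈ 3.000.
Sum = Δt · [v(3) + v(3.5) + v(4) + ...].
Sum ≈ 11.854.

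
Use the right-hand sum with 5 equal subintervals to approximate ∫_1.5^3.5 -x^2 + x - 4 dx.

Δx = (3.5 − 1.5)/5 = 0.4.
Right endpoints: 1.9, 2.3, 2.7, 3.1, 3.5.
f(1.9) = -5.71, f(2.3) = -6.99, f(2.7) = -8.59, f(3.1) = -10.51, f(3.5) = -12.75.
Sum = Δx · [f(1.9) + f(2.3) + f(2.7) + f(3.1) + f(3.5)].
Sum = -17.82.

-17.82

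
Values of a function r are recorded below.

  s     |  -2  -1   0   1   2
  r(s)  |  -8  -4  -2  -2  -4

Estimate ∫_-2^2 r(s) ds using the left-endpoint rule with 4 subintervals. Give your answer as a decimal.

Δs = 1.
Sum = 1·[(-8) + (-4) + (-2) + (-2)] = -16.

-16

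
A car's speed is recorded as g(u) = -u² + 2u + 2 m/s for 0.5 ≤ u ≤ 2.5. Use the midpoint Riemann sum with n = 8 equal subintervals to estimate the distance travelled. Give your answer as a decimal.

Δu = (2.5 − 0.5)/8 = 0.25.
Midpoints: 0.625, 0.875, 1.125, 1.375, 1.625, 1.875, 2.125, 2.375.
g(0.625) = 2.859375, g(0.875) = 2.984375, g(1.125) = 2.984375, g(1.375) = 2.859375, g(1.625) = 2.609375, g(1.875) = 2.234375, g(2.125) = 1.734375, g(2.375) = 1.109375.
Sum = Δu · [g(0.625) + g(0.875) + g(1.125) + ...].
Sum = 4.84375.

4.84375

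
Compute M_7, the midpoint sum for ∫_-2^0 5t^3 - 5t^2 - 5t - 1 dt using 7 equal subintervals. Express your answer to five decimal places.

Δt = (0 − (-2))/7 = 2/7.
Midpoints: -13/7, -11/7, -9/7, -1, -5/7, -3/7, -1/7.
f(-13/7) = -14058/343, f(-11/7) = -8538/343, f(-9/7) = -4618/343, f(-1) = -6, f(-5/7) = -618/343, f(-3/7) = -58/343, f(-1/7) = -138/343.
Sum = Δt · [f(-13/7) + f(-11/7) + f(-9/7) + ...].
Sum ≈ -25.06122.

-25.06122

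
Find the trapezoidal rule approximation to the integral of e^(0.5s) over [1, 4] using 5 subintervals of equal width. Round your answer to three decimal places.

11.567

Δs = (4 − 1)/5 = 0.6.
f(1) ≈ 1.649, f(1.6) ≈ 2.226, f(2.2) ≈ 3.004, f(2.8) ≈ 4.055, f(3.4) ≈ 5.474, f(4) ≈ 7.389.
T_5 = (Δs/2)·[f(s_0) + 2f(s_1) + ... + 2f(s_{4}) + f(s_5)].
Sum ≈ 11.567.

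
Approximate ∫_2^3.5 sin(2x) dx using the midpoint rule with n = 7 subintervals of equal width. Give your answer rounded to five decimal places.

-0.70919

Δx = (3.5 − 2)/7 = 3/14.
Midpoints: 59/28, 65/28, 71/28, 2.75, 83/28, 89/28, 95/28.
f(59/28) ≈ -0.87849, f(65/28) ≈ -0.99758, f(71/28) ≈ -0.93623, f(2.75) ≈ -0.70554, f(83/28) ≈ -0.34723, f(89/28) ≈ 0.07389, f(95/28) ≈ 0.48164.
Sum = Δx · [f(59/28) + f(65/28) + f(71/28) + ...].
Sum ≈ -0.70919.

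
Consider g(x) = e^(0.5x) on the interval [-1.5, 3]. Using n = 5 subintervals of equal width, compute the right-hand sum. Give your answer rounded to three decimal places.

9.958

Δx = (3 − (-1.5))/5 = 0.9.
Right endpoints: -0.6, 0.3, 1.2, 2.1, 3.
g(-0.6) ≈ 0.741, g(0.3) ≈ 1.162, g(1.2) ≈ 1.822, g(2.1) ≈ 2.858, g(3) ≈ 4.482.
Sum = Δx · [g(-0.6) + g(0.3) + g(1.2) + g(2.1) + g(3)].
Sum ≈ 9.958.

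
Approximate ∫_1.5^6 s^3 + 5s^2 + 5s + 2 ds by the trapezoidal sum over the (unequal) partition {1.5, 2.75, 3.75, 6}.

813.90234375

Subinterval widths: 1.25, 1, 2.25.
f(1.5) = 24.125, f(2.75) = 74.359375, f(3.75) = 143.796875, f(6) = 428.
On each subinterval the trapezoid contributes (Δs_i/2)·[f(s_{i-1}) + f(s_i)].
Sum = 813.90234375.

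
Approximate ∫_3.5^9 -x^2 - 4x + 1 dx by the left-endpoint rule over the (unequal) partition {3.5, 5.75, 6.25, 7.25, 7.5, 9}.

-295.421875

Subinterval widths: 2.25, 0.5, 1, 0.25, 1.5.
Left endpoints: 3.5, 5.75, 6.25, 7.25, 7.5.
f(3.5) = -25.25, f(5.75) = -55.0625, f(6.25) = -63.0625, f(7.25) = -80.5625, f(7.5) = -85.25.
Sum = Σ Δx_i · f(x_i).
Sum = -295.421875.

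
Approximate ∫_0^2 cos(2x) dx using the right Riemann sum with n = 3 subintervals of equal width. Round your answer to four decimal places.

Δx = (2 − 0)/3 = 2/3.
Right endpoints: 2/3, 4/3, 2.
f(2/3) ≈ 0.2352, f(4/3) ≈ -0.8893, f(2) ≈ -0.6536.
Sum = Δx · [f(2/3) + f(4/3) + f(2)].
Sum ≈ -0.8718.

-0.8718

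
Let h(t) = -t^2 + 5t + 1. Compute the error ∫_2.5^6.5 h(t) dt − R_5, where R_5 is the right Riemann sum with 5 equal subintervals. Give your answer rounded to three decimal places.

Exact integral: ∫_2.5^6.5 h(t) dt ≈ 7.66667.
R_5 = 0.84.
Error ≈ 7.66667 − 0.84 ≈ 6.827.

6.827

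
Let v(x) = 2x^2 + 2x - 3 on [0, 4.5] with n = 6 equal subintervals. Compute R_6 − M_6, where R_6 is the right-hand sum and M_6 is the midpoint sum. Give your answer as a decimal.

19.828125

R_6 = 86.90625.
M_6 = 67.078125.
R_6 − M_6 = 19.828125.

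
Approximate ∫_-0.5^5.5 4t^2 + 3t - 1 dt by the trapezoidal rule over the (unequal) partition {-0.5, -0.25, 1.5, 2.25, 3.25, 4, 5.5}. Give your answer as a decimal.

268.0625

Subinterval widths: 0.25, 1.75, 0.75, 1, 0.75, 1.5.
f(-0.5) = -1.5, f(-0.25) = -1.5, f(1.5) = 12.5, f(2.25) = 26, f(3.25) = 51, f(4) = 75, f(5.5) = 136.5.
On each subinterval the trapezoid contributes (Δt_i/2)·[f(t_{i-1}) + f(t_i)].
Sum = 268.0625.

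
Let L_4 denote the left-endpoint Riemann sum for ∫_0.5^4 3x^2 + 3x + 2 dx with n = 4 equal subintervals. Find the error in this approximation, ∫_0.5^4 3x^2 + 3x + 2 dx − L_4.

Exact integral: ∫_0.5^4 f(x) dx = 94.5.
L_4 = 70.57421875.
Error = 94.5 − 70.57421875 = 23.92578125.

23.92578125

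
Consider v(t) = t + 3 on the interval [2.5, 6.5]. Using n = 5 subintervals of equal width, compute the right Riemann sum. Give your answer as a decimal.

Δt = (6.5 − 2.5)/5 = 0.8.
Right endpoints: 3.3, 4.1, 4.9, 5.7, 6.5.
v(3.3) = 6.3, v(4.1) = 7.1, v(4.9) = 7.9, v(5.7) = 8.7, v(6.5) = 9.5.
Sum = Δt · [v(3.3) + v(4.1) + v(4.9) + v(5.7) + v(6.5)].
Sum = 31.6.

31.6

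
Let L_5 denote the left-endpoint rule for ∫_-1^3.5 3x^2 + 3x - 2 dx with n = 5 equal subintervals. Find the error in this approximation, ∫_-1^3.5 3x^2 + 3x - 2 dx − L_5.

19.44

Exact integral: ∫_-1^3.5 f(x) dx = 51.75.
L_5 = 32.31.
Error = 51.75 − 32.31 = 19.44.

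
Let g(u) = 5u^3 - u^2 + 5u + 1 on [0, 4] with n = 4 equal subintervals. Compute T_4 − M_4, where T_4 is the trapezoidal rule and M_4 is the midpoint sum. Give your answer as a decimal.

T_4 = 362.
M_4 = 333.
T_4 − M_4 = 29.

29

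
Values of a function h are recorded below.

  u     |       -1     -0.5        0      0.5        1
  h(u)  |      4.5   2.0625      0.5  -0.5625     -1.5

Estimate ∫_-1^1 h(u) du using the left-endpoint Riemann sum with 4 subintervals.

3.25

Δu = 0.5.
Sum = 0.5·[4.5 + 2.0625 + 0.5 + (-0.5625)] = 3.25.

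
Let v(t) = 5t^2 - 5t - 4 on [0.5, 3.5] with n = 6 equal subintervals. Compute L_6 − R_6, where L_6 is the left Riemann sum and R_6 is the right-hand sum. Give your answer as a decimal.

L_6 = 18.625.
R_6 = 41.125.
L_6 − R_6 = -22.5.

-22.5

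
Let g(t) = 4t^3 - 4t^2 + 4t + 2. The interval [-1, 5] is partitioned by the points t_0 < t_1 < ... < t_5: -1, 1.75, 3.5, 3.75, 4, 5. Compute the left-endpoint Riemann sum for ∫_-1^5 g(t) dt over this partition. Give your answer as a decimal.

291.875

Subinterval widths: 2.75, 1.75, 0.25, 0.25, 1.
Left endpoints: -1, 1.75, 3.5, 3.75, 4.
g(-1) = -10, g(1.75) = 18.1875, g(3.5) = 138.5, g(3.75) = 171.6875, g(4) = 210.
Sum = Σ Δt_i · g(t_i).
Sum = 291.875.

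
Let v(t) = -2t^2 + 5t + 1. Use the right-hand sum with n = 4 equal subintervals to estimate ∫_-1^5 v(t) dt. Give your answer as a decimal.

-36

Δt = (5 − (-1))/4 = 1.5.
Right endpoints: 0.5, 2, 3.5, 5.
v(0.5) = 3, v(2) = 3, v(3.5) = -6, v(5) = -24.
Sum = Δt · [v(0.5) + v(2) + v(3.5) + v(5)].
Sum = -36.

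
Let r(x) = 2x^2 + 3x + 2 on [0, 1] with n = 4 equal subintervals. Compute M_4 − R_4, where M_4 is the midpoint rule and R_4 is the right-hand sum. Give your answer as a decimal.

M_4 = 4.15625.
R_4 = 4.8125.
M_4 − R_4 = -0.65625.

-0.65625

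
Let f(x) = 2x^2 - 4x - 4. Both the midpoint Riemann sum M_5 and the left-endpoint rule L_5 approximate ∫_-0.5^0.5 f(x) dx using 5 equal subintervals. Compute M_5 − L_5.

-0.42

M_5 = -3.84.
L_5 = -3.42.
M_5 − L_5 = -0.42.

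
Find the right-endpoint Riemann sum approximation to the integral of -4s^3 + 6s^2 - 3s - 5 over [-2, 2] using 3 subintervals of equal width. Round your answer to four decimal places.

Δs = (2 − (-2))/3 = 4/3.
Right endpoints: -2/3, 2/3, 2.
f(-2/3) = 23/27, f(2/3) = -149/27, f(2) = -19.
Sum = Δs · [f(-2/3) + f(2/3) + f(2)].
Sum ≈ -31.5556.

-31.5556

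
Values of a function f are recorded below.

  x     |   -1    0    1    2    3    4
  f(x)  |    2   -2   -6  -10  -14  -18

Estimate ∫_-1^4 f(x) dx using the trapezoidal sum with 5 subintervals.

Δx = 1.
T_5 = (1/2)·[2 + 2·(-2) + 2·(-6) + 2·(-10) + 2·(-14) + (-18)] = -40.

-40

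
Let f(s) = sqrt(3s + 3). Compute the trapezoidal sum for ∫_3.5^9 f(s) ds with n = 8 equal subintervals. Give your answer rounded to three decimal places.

25.487

Δs = (9 − 3.5)/8 = 0.6875.
f(3.5) ≈ 3.674, f(4.1875) ≈ 3.945, f(4.875) ≈ 4.198, f(5.5625) ≈ 4.437, f(6.25) ≈ 4.664, f(6.9375) ≈ 4.880, f(7.625) ≈ 5.087, f(8.3125) ≈ 5.286, f(9) ≈ 5.477.
T_8 = (Δs/2)·[f(s_0) + 2f(s_1) + ... + 2f(s_{7}) + f(s_8)].
Sum ≈ 25.487.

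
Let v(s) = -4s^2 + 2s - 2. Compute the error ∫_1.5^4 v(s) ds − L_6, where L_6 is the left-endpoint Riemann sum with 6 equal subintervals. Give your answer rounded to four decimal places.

Exact integral: ∫_1.5^4 v(s) ds ≈ -72.083333.
L_6 ≈ -61.956019.
Error ≈ -72.083333 − (-61.956019) ≈ -10.1273.

-10.1273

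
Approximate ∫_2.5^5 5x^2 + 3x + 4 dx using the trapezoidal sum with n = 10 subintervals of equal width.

Δx = (5 − 2.5)/10 = 0.25.
f(2.5) = 42.75, f(2.75) = 50.0625, f(3) = 58, f(3.25) = 66.5625, f(3.5) = 75.75, f(3.75) = 85.5625, f(4) = 96, f(4.25) = 107.0625, f(4.5) = 118.75, f(4.75) = 131.0625, f(5) = 144.
T_10 = (Δx/2)·[f(x_0) + 2f(x_1) + ... + 2f(x_{9}) + f(x_10)].
Sum = 220.546875.

220.546875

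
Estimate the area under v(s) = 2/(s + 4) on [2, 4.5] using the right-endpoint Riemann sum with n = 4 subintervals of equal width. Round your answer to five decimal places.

Δs = (4.5 − 2)/4 = 0.625.
Right endpoints: 2.625, 3.25, 3.875, 4.5.
v(2.625) = 16/53, v(3.25) = 8/29, v(3.875) = 16/63, v(4.5) = 4/17.
Sum = Δs · [v(2.625) + v(3.25) + v(3.875) + v(4.5)].
Sum ≈ 0.66688.

0.66688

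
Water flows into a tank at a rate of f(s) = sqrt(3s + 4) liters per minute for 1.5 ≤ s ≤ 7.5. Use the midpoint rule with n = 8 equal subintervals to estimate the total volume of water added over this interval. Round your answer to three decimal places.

Δs = (7.5 − 1.5)/8 = 0.75.
Midpoints: 1.875, 2.625, 3.375, 4.125, 4.875, 5.625, 6.375, 7.125.
f(1.875) ≈ 3.102, f(2.625) ≈ 3.446, f(3.375) ≈ 3.758, f(4.125) ≈ 4.047, f(4.875) ≈ 4.316, f(5.625) ≈ 4.569, f(6.375) ≈ 4.809, f(7.125) ≈ 5.037.
Sum = Δs · [f(1.875) + f(2.625) + f(3.375) + ...].
Sum ≈ 24.813.

24.813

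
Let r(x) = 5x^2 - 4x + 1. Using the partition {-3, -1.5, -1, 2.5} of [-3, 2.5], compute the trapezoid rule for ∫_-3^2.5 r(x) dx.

120.6875

Subinterval widths: 1.5, 0.5, 3.5.
r(-3) = 58, r(-1.5) = 18.25, r(-1) = 10, r(2.5) = 22.25.
On each subinterval the trapezoid contributes (Δx_i/2)·[r(x_{i-1}) + r(x_i)].
Sum = 120.6875.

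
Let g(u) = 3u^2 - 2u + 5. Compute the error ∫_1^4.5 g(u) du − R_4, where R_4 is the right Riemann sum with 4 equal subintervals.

-23.54296875

Exact integral: ∫_1^4.5 g(u) du = 88.375.
R_4 = 111.91796875.
Error = 88.375 − 111.91796875 = -23.54296875.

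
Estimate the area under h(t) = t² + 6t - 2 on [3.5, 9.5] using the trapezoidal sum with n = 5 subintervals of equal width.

494.94

Δt = (9.5 − 3.5)/5 = 1.2.
h(3.5) = 31.25, h(4.7) = 48.29, h(5.9) = 68.21, h(7.1) = 91.01, h(8.3) = 116.69, h(9.5) = 145.25.
T_5 = (Δt/2)·[h(t_0) + 2h(t_1) + ... + 2h(t_{4}) + h(t_5)].
Sum = 494.94.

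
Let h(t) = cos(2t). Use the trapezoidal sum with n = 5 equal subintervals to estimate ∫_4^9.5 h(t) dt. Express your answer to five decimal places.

-0.23500

Δt = (9.5 − 4)/5 = 1.1.
h(4) ≈ -0.14550, h(5.1) ≈ -0.71427, h(6.2) ≈ 0.98619, h(7.3) ≈ -0.44648, h(8.4) ≈ -0.46068, h(9.5) ≈ 0.98870.
T_5 = (Δt/2)·[h(t_0) + 2h(t_1) + ... + 2h(t_{4}) + h(t_5)].
Sum ≈ -0.23500.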